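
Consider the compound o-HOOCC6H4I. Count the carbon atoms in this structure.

Atom tally by fragment:
  benzene ring core → C:6 H:6
  (− 2 ring H displaced by substituents)
  + COOH → C:1 H:1 O:2
  + I → I:1
Element totals:
  C: 7
  H: 5
  I: 1
  O: 2

7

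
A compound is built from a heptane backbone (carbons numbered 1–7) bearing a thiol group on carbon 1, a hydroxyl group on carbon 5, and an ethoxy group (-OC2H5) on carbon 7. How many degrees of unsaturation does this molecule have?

Atom tally by fragment:
  HSCH2 → C:1 H:3 S:1
  CH2 → C:1 H:2
  CH2 → C:1 H:2
  CH2 → C:1 H:2
  CH(OH) → C:1 H:2 O:1
  CH2 → C:1 H:2
  CH2OC2H5 → C:3 H:7 O:1
Element totals:
  C: 9
  H: 20
  O: 2
  S: 1
Molecular formula: C9H20O2S.
DoU = (2C + 2 + N − H − X) / 2 = (2·9 + 2 + 0 − 20 − 0) / 2 = 0.

0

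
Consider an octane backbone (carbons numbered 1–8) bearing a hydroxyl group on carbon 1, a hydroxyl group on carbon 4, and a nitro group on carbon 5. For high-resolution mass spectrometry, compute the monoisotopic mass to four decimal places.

Atom tally by fragment:
  HOCH2 → C:1 H:3 O:1
  CH2 → C:1 H:2
  CH2 → C:1 H:2
  CH(OH) → C:1 H:2 O:1
  CH(NO2) → C:1 H:1 N:1 O:2
  CH2 → C:1 H:2
  CH2 → C:1 H:2
  CH3 → C:1 H:3
Element totals:
  C: 8
  H: 17
  N: 1
  O: 4
Molecular formula: C8H17NO4.
  M = 8(12.0) + 17(1.007825) + 14.003074 + 4(15.994915)
    = 96.000000 + 17.133025 + 14.003074 + 63.979660 = 191.115759

191.1158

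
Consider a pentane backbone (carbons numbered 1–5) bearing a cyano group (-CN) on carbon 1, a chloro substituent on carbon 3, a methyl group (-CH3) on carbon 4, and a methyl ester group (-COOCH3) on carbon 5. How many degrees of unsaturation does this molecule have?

3

Atom tally by fragment:
  NCCH2 → C:2 H:2 N:1
  CH2 → C:1 H:2
  CH(Cl) → C:1 H:1 Cl:1
  CH(CH3) → C:2 H:4
  CH2COOCH3 → C:3 H:5 O:2
Element totals:
  C: 9
  H: 14
  Cl: 1
  N: 1
  O: 2
Molecular formula: C9H14ClNO2.
DoU = (2C + 2 + N − H − X) / 2 = (2·9 + 2 + 1 − 14 − 1) / 2 = 3.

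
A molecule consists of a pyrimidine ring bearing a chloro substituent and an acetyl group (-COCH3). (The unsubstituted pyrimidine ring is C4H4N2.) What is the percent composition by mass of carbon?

Atom tally by fragment:
  pyrimidine ring core → C:4 H:4 N:2
  (− 2 ring H displaced by substituents)
  + Cl → Cl:1
  + COCH3 → C:2 H:3 O:1
Element totals:
  C: 6
  H: 5
  Cl: 1
  N: 2
  O: 1
Molecular formula: C6H5ClN2O.
Molar mass = 156.569 g/mol.
Mass from C: 6 × 12.011 = 72.066 g/mol.
%C = 72.066 / 156.569 × 100 = 46.03%.

46.03%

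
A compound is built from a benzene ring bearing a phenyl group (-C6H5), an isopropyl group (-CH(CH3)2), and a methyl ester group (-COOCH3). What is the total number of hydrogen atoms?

Atom tally by fragment:
  benzene ring core → C:6 H:6
  (− 3 ring H displaced by substituents)
  + C6H5 → C:6 H:5
  + CH(CH3)2 → C:3 H:7
  + COOCH3 → C:2 H:3 O:2
Element totals:
  C: 17
  H: 18
  O: 2

18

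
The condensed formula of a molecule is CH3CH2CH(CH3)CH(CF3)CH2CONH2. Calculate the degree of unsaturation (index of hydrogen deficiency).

1

Atom tally by fragment:
  CH3 → C:1 H:3
  CH2 → C:1 H:2
  CH(CH3) → C:2 H:4
  CH(CF3) → C:2 H:1 F:3
  CH2CONH2 → C:2 H:4 O:1 N:1
Element totals:
  C: 8
  H: 14
  F: 3
  N: 1
  O: 1
Molecular formula: C8H14F3NO.
DoU = (2C + 2 + N − H − X) / 2 = (2·8 + 2 + 1 − 14 − 3) / 2 = 1.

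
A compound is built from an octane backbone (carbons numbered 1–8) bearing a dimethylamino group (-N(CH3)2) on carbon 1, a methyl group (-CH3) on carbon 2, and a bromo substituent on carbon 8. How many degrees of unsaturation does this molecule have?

Atom tally by fragment:
  (CH3)2NCH2 → C:3 H:8 N:1
  CH(CH3) → C:2 H:4
  CH2 → C:1 H:2
  CH2 → C:1 H:2
  CH2 → C:1 H:2
  CH2 → C:1 H:2
  CH2 → C:1 H:2
  CH2Br → C:1 H:2 Br:1
Element totals:
  C: 11
  H: 24
  Br: 1
  N: 1
Molecular formula: C11H24BrN.
DoU = (2C + 2 + N − H − X) / 2 = (2·11 + 2 + 1 − 24 − 1) / 2 = 0.

0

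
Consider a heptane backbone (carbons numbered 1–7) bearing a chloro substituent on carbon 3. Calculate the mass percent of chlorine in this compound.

26.33%

Atom tally by fragment:
  CH3 → C:1 H:3
  CH2 → C:1 H:2
  CH(Cl) → C:1 H:1 Cl:1
  CH2 → C:1 H:2
  CH2 → C:1 H:2
  CH2 → C:1 H:2
  CH3 → C:1 H:3
Element totals:
  C: 7
  H: 15
  Cl: 1
Molecular formula: C7H15Cl.
Molar mass = 134.647 g/mol.
Mass from Cl: 1 × 35.45 = 35.450 g/mol.
%Cl = 35.450 / 134.647 × 100 = 26.33%.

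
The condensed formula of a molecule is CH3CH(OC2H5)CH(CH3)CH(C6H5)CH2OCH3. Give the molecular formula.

Atom tally by fragment:
  CH3 → C:1 H:3
  CH(OC2H5) → C:3 H:6 O:1
  CH(CH3) → C:2 H:4
  CH(C6H5) → C:7 H:6
  CH2OCH3 → C:2 H:5 O:1
Element totals:
  C: 15
  H: 24
  O: 2

C15H24O2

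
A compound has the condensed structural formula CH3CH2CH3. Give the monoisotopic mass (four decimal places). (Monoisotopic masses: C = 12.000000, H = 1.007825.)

Element totals:
  C: 3
  H: 8
Molecular formula: C3H8.
  M = 3(12.0) + 8(1.007825)
    = 36.000000 + 8.062600 = 44.062600

44.0626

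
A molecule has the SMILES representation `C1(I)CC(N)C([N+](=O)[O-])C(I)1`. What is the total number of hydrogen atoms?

Atom tally by fragment:
  cyclopentane ring core → C:5 H:10
  (− 4 ring H displaced by substituents)
  + I → I:1
  + NH2 → N:1 H:2
  + NO2 → N:1 O:2
  + I → I:1
Element totals:
  C: 5
  H: 8
  I: 2
  N: 2
  O: 2

8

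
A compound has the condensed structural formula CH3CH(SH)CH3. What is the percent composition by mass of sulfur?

42.10%

Element totals:
  C: 3
  H: 8
  S: 1
Molecular formula: C3H8S.
Molar mass = 76.157 g/mol.
Mass from S: 1 × 32.06 = 32.060 g/mol.
%S = 32.060 / 76.157 × 100 = 42.10%.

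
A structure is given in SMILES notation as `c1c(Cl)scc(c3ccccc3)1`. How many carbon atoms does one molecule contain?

10

Atom tally by fragment:
  thiophene ring core → C:4 H:4 S:1
  (− 2 ring H displaced by substituents)
  + Cl → Cl:1
  + C6H5 → C:6 H:5
Element totals:
  C: 10
  H: 7
  Cl: 1
  S: 1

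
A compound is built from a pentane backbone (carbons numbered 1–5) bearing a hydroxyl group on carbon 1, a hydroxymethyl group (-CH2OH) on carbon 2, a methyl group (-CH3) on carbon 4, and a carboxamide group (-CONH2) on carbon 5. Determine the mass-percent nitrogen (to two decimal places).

Atom tally by fragment:
  HOCH2 → C:1 H:3 O:1
  CH(CH2OH) → C:2 H:4 O:1
  CH2 → C:1 H:2
  CH(CH3) → C:2 H:4
  CH2CONH2 → C:2 H:4 O:1 N:1
Element totals:
  C: 8
  H: 17
  N: 1
  O: 3
Molecular formula: C8H17NO3.
Molar mass = 175.228 g/mol.
Mass from N: 1 × 14.007 = 14.007 g/mol.
%N = 14.007 / 175.228 × 100 = 7.99%.

7.99%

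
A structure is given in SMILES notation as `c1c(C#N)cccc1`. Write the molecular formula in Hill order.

Atom tally by fragment:
  benzene ring core → C:6 H:6
  (− 1 ring H displaced by substituents)
  + CN → C:1 N:1
Element totals:
  C: 7
  H: 5
  N: 1

C7H5N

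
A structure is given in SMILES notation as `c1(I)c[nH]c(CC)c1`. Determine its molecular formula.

C6H8IN

Atom tally by fragment:
  pyrrole ring core → C:4 H:5 N:1
  (− 2 ring H displaced by substituents)
  + I → I:1
  + C2H5 → C:2 H:5
Element totals:
  C: 6
  H: 8
  I: 1
  N: 1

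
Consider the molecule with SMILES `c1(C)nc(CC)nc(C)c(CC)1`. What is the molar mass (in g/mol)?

164.25 g/mol

Atom tally by fragment:
  pyrimidine ring core → C:4 H:4 N:2
  (− 4 ring H displaced by substituents)
  + CH3 → C:1 H:3
  + C2H5 → C:2 H:5
  + CH3 → C:1 H:3
  + C2H5 → C:2 H:5
Element totals:
  C: 10
  H: 16
  N: 2
Molecular formula: C10H16N2.
  M = 10(12.011) + 16(1.008) + 2(14.007)
    = 120.110 + 16.128 + 28.014 = 164.252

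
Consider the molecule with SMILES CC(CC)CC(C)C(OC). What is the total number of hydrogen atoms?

Atom tally by fragment:
  CH3 → C:1 H:3
  CH(C2H5) → C:3 H:6
  CH2 → C:1 H:2
  CH(CH3) → C:2 H:4
  CH2OCH3 → C:2 H:5 O:1
Element totals:
  C: 9
  H: 20
  O: 1

20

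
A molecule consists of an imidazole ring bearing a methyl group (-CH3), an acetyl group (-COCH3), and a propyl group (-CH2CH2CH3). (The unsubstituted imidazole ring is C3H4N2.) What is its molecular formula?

Atom tally by fragment:
  imidazole ring core → C:3 H:4 N:2
  (− 3 ring H displaced by substituents)
  + CH3 → C:1 H:3
  + COCH3 → C:2 H:3 O:1
  + CH2CH2CH3 → C:3 H:7
Element totals:
  C: 9
  H: 14
  N: 2
  O: 1

C9H14N2O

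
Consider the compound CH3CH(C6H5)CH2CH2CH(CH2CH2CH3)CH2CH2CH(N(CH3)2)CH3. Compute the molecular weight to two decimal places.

289.51 g/mol

Atom tally by fragment:
  CH3 → C:1 H:3
  CH(C6H5) → C:7 H:6
  CH2 → C:1 H:2
  CH2 → C:1 H:2
  CH(CH2CH2CH3) → C:4 H:8
  CH2 → C:1 H:2
  CH2 → C:1 H:2
  CH(N(CH3)2) → C:3 H:7 N:1
  CH3 → C:1 H:3
Element totals:
  C: 20
  H: 35
  N: 1
Molecular formula: C20H35N.
  M = 20(12.011) + 35(1.008) + 14.007
    = 240.220 + 35.280 + 14.007 = 289.507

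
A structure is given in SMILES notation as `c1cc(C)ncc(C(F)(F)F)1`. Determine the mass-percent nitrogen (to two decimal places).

Atom tally by fragment:
  pyridine ring core → C:5 H:5 N:1
  (− 2 ring H displaced by substituents)
  + CH3 → C:1 H:3
  + CF3 → C:1 F:3
Element totals:
  C: 7
  H: 6
  F: 3
  N: 1
Molecular formula: C7H6F3N.
Molar mass = 161.126 g/mol.
Mass from N: 1 × 14.007 = 14.007 g/mol.
%N = 14.007 / 161.126 × 100 = 8.69%.

8.69%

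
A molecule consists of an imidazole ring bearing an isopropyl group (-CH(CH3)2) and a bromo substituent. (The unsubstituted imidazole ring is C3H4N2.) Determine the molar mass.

Atom tally by fragment:
  imidazole ring core → C:3 H:4 N:2
  (− 2 ring H displaced by substituents)
  + CH(CH3)2 → C:3 H:7
  + Br → Br:1
Element totals:
  C: 6
  H: 9
  Br: 1
  N: 2
Molecular formula: C6H9BrN2.
  M = 6(12.011) + 9(1.008) + 79.904 + 2(14.007)
    = 72.066 + 9.072 + 79.904 + 28.014 = 189.056

189.06 g/mol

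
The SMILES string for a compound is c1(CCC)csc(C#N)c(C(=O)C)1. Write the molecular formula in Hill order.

C10H11NOS

Atom tally by fragment:
  thiophene ring core → C:4 H:4 S:1
  (− 3 ring H displaced by substituents)
  + CH2CH2CH3 → C:3 H:7
  + CN → C:1 N:1
  + COCH3 → C:2 H:3 O:1
Element totals:
  C: 10
  H: 11
  N: 1
  O: 1
  S: 1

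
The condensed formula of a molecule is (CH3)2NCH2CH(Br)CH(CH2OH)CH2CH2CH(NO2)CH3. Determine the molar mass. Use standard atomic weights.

297.19 g/mol

Atom tally by fragment:
  (CH3)2NCH2 → C:3 H:8 N:1
  CH(Br) → C:1 H:1 Br:1
  CH(CH2OH) → C:2 H:4 O:1
  CH2 → C:1 H:2
  CH2 → C:1 H:2
  CH(NO2) → C:1 H:1 N:1 O:2
  CH3 → C:1 H:3
Element totals:
  C: 10
  H: 21
  Br: 1
  N: 2
  O: 3
Molecular formula: C10H21BrN2O3.
  M = 10(12.011) + 21(1.008) + 79.904 + 2(14.007) + 3(15.999)
    = 120.110 + 21.168 + 79.904 + 28.014 + 47.997 = 297.193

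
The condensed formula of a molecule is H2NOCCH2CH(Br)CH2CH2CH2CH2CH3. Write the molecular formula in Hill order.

C8H16BrNO

Element totals:
  C: 8
  H: 16
  Br: 1
  N: 1
  O: 1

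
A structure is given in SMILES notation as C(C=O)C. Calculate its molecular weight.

58.08 g/mol

Atom tally by fragment:
  OHCCH2 → C:2 H:3 O:1
  CH3 → C:1 H:3
Element totals:
  C: 3
  H: 6
  O: 1
Molecular formula: C3H6O.
  M = 3(12.011) + 6(1.008) + 15.999
    = 36.033 + 6.048 + 15.999 = 58.080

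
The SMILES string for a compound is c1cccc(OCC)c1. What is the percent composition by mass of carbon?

Atom tally by fragment:
  benzene ring core → C:6 H:6
  (− 1 ring H displaced by substituents)
  + OC2H5 → C:2 H:5 O:1
Element totals:
  C: 8
  H: 10
  O: 1
Molecular formula: C8H10O.
Molar mass = 122.167 g/mol.
Mass from C: 8 × 12.011 = 96.088 g/mol.
%C = 96.088 / 122.167 × 100 = 78.65%.

78.65%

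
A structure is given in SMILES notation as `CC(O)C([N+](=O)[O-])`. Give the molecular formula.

Atom tally by fragment:
  CH3 → C:1 H:3
  CH(OH) → C:1 H:2 O:1
  CH2NO2 → C:1 H:2 N:1 O:2
Element totals:
  C: 3
  H: 7
  N: 1
  O: 3

C3H7NO3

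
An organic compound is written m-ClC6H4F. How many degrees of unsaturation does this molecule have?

4

Element totals:
  C: 6
  H: 4
  Cl: 1
  F: 1
Molecular formula: C6H4ClF.
DoU = (2C + 2 + N − H − X) / 2 = (2·6 + 2 + 0 − 4 − 2) / 2 = 4.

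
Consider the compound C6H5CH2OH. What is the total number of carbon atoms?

Element totals:
  C: 7
  H: 8
  O: 1

7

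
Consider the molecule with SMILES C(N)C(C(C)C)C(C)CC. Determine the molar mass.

Atom tally by fragment:
  H2NCH2 → C:1 H:4 N:1
  CH(CH(CH3)2) → C:4 H:8
  CH(CH3) → C:2 H:4
  CH2 → C:1 H:2
  CH3 → C:1 H:3
Element totals:
  C: 9
  H: 21
  N: 1
Molecular formula: C9H21N.
  M = 9(12.011) + 21(1.008) + 14.007
    = 108.099 + 21.168 + 14.007 = 143.274

143.27 g/mol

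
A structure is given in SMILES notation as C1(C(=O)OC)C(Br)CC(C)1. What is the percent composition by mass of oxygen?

Atom tally by fragment:
  cyclobutane ring core → C:4 H:8
  (− 3 ring H displaced by substituents)
  + COOCH3 → C:2 H:3 O:2
  + Br → Br:1
  + CH3 → C:1 H:3
Element totals:
  C: 7
  H: 11
  Br: 1
  O: 2
Molecular formula: C7H11BrO2.
Molar mass = 207.067 g/mol.
Mass from O: 2 × 15.999 = 31.998 g/mol.
%O = 31.998 / 207.067 × 100 = 15.45%.

15.45%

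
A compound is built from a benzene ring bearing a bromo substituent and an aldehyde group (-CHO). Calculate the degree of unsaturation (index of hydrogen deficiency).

Atom tally by fragment:
  benzene ring core → C:6 H:6
  (− 2 ring H displaced by substituents)
  + Br → Br:1
  + CHO → C:1 H:1 O:1
Element totals:
  C: 7
  H: 5
  Br: 1
  O: 1
Molecular formula: C7H5BrO.
DoU = (2C + 2 + N − H − X) / 2 = (2·7 + 2 + 0 − 5 − 1) / 2 = 5.

5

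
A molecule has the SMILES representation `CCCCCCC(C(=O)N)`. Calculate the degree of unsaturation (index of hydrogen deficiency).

Atom tally by fragment:
  CH3 → C:1 H:3
  CH2 → C:1 H:2
  CH2 → C:1 H:2
  CH2 → C:1 H:2
  CH2 → C:1 H:2
  CH2 → C:1 H:2
  CH2CONH2 → C:2 H:4 O:1 N:1
Element totals:
  C: 8
  H: 17
  N: 1
  O: 1
Molecular formula: C8H17NO.
DoU = (2C + 2 + N − H − X) / 2 = (2·8 + 2 + 1 − 17 − 0) / 2 = 1.

1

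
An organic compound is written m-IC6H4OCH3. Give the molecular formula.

C7H7IO

Atom tally by fragment:
  benzene ring core → C:6 H:6
  (− 2 ring H displaced by substituents)
  + I → I:1
  + OCH3 → C:1 H:3 O:1
Element totals:
  C: 7
  H: 7
  I: 1
  O: 1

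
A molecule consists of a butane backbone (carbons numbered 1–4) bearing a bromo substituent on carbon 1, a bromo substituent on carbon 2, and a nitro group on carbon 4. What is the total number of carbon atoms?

Atom tally by fragment:
  BrCH2 → C:1 H:2 Br:1
  CH(Br) → C:1 H:1 Br:1
  CH2 → C:1 H:2
  CH2NO2 → C:1 H:2 N:1 O:2
Element totals:
  C: 4
  H: 7
  Br: 2
  N: 1
  O: 2

4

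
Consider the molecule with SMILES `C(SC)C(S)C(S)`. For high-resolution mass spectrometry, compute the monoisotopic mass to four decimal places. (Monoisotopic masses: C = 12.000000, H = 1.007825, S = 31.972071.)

Atom tally by fragment:
  CH3SCH2 → C:2 H:5 S:1
  CH(SH) → C:1 H:2 S:1
  CH2SH → C:1 H:3 S:1
Element totals:
  C: 4
  H: 10
  S: 3
Molecular formula: C4H10S3.
  M = 4(12.0) + 10(1.007825) + 3(31.972071)
    = 48.000000 + 10.078250 + 95.916213 = 153.994463

153.9945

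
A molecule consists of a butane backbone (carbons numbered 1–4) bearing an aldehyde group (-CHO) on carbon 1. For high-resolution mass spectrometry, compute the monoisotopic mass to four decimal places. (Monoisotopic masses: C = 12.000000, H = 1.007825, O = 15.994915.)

Atom tally by fragment:
  OHCCH2 → C:2 H:3 O:1
  CH2 → C:1 H:2
  CH2 → C:1 H:2
  CH3 → C:1 H:3
Element totals:
  C: 5
  H: 10
  O: 1
Molecular formula: C5H10O.
  M = 5(12.0) + 10(1.007825) + 15.994915
    = 60.000000 + 10.078250 + 15.994915 = 86.073165

86.0732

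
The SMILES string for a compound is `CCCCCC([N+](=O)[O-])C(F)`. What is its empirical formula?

Atom tally by fragment:
  CH3 → C:1 H:3
  CH2 → C:1 H:2
  CH2 → C:1 H:2
  CH2 → C:1 H:2
  CH2 → C:1 H:2
  CH(NO2) → C:1 H:1 N:1 O:2
  CH2F → C:1 H:2 F:1
Element totals:
  C: 7
  H: 14
  F: 1
  N: 1
  O: 2
Molecular formula: C7H14FNO2.
gcd of subscripts (7, 1, 14, 1, 2) = 1, so the empirical formula equals the molecular formula.

C7H14FNO2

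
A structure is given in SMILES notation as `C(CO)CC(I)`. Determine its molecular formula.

C4H9IO

Atom tally by fragment:
  HOCH2CH2 → C:2 H:5 O:1
  CH2 → C:1 H:2
  CH2I → C:1 H:2 I:1
Element totals:
  C: 4
  H: 9
  I: 1
  O: 1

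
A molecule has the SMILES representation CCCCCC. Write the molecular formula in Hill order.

C6H14

Atom tally by fragment:
  CH3 → C:1 H:3
  CH2 → C:1 H:2
  CH2 → C:1 H:2
  CH2 → C:1 H:2
  CH2 → C:1 H:2
  CH3 → C:1 H:3
Element totals:
  C: 6
  H: 14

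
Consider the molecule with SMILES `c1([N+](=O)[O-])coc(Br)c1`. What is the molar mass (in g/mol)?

Atom tally by fragment:
  furan ring core → C:4 H:4 O:1
  (− 2 ring H displaced by substituents)
  + NO2 → N:1 O:2
  + Br → Br:1
Element totals:
  C: 4
  H: 2
  Br: 1
  N: 1
  O: 3
Molecular formula: C4H2BrNO3.
  M = 4(12.011) + 2(1.008) + 79.904 + 14.007 + 3(15.999)
    = 48.044 + 2.016 + 79.904 + 14.007 + 47.997 = 191.968

191.97 g/mol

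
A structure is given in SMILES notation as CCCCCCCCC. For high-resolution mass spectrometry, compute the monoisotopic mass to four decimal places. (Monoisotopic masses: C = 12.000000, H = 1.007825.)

Atom tally by fragment:
  CH3 → C:1 H:3
  CH2 → C:1 H:2
  CH2 → C:1 H:2
  CH2 → C:1 H:2
  CH2 → C:1 H:2
  CH2 → C:1 H:2
  CH2 → C:1 H:2
  CH2 → C:1 H:2
  CH3 → C:1 H:3
Element totals:
  C: 9
  H: 20
Molecular formula: C9H20.
  M = 9(12.0) + 20(1.007825)
    = 108.000000 + 20.156500 = 128.156500

128.1565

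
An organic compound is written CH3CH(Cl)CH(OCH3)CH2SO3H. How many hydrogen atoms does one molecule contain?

11

Element totals:
  C: 5
  H: 11
  Cl: 1
  O: 4
  S: 1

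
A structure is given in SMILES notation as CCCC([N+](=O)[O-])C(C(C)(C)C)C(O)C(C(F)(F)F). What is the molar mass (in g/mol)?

285.31 g/mol

Atom tally by fragment:
  CH3 → C:1 H:3
  CH2 → C:1 H:2
  CH2 → C:1 H:2
  CH(NO2) → C:1 H:1 N:1 O:2
  CH(C(CH3)3) → C:5 H:10
  CH(OH) → C:1 H:2 O:1
  CH2CF3 → C:2 H:2 F:3
Element totals:
  C: 12
  H: 22
  F: 3
  N: 1
  O: 3
Molecular formula: C12H22F3NO3.
  M = 12(12.011) + 22(1.008) + 3(18.998) + 14.007 + 3(15.999)
    = 144.132 + 22.176 + 56.994 + 14.007 + 47.997 = 285.306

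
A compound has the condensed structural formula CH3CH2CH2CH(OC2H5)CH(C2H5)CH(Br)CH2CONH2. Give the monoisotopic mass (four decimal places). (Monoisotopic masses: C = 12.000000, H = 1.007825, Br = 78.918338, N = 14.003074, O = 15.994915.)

293.0990

Atom tally by fragment:
  CH3 → C:1 H:3
  CH2 → C:1 H:2
  CH2 → C:1 H:2
  CH(OC2H5) → C:3 H:6 O:1
  CH(C2H5) → C:3 H:6
  CH(Br) → C:1 H:1 Br:1
  CH2CONH2 → C:2 H:4 O:1 N:1
Element totals:
  C: 12
  H: 24
  Br: 1
  N: 1
  O: 2
Molecular formula: C12H24BrNO2.
  M = 12(12.0) + 24(1.007825) + 78.918338 + 14.003074 + 2(15.994915)
    = 144.000000 + 24.187800 + 78.918338 + 14.003074 + 31.989830 = 293.099042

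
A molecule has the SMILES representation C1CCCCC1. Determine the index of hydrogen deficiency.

1

Atom tally by fragment:
  cyclohexane ring core → C:6 H:12
Element totals:
  C: 6
  H: 12
Molecular formula: C6H12.
DoU = (2C + 2 + N − H − X) / 2 = (2·6 + 2 + 0 − 12 − 0) / 2 = 1.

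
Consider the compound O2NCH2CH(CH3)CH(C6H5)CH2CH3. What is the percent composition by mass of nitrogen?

6.76%

Atom tally by fragment:
  O2NCH2 → C:1 H:2 N:1 O:2
  CH(CH3) → C:2 H:4
  CH(C6H5) → C:7 H:6
  CH2 → C:1 H:2
  CH3 → C:1 H:3
Element totals:
  C: 12
  H: 17
  N: 1
  O: 2
Molecular formula: C12H17NO2.
Molar mass = 207.273 g/mol.
Mass from N: 1 × 14.007 = 14.007 g/mol.
%N = 14.007 / 207.273 × 100 = 6.76%.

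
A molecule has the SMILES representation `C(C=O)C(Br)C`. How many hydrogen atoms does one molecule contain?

Atom tally by fragment:
  OHCCH2 → C:2 H:3 O:1
  CH(Br) → C:1 H:1 Br:1
  CH3 → C:1 H:3
Element totals:
  C: 4
  H: 7
  Br: 1
  O: 1

7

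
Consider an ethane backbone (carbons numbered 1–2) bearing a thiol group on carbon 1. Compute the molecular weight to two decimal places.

Atom tally by fragment:
  HSCH2 → C:1 H:3 S:1
  CH3 → C:1 H:3
Element totals:
  C: 2
  H: 6
  S: 1
Molecular formula: C2H6S.
  M = 2(12.011) + 6(1.008) + 32.06
    = 24.022 + 6.048 + 32.060 = 62.130

62.13 g/mol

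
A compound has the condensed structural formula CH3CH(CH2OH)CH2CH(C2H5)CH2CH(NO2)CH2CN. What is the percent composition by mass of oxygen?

21.02%

Element totals:
  C: 11
  H: 20
  N: 2
  O: 3
Molecular formula: C11H20N2O3.
Molar mass = 228.292 g/mol.
Mass from O: 3 × 15.999 = 47.997 g/mol.
%O = 47.997 / 228.292 × 100 = 21.02%.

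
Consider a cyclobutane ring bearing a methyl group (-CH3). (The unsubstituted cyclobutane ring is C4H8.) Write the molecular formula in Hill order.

C5H10

Atom tally by fragment:
  cyclobutane ring core → C:4 H:8
  (− 1 ring H displaced by substituents)
  + CH3 → C:1 H:3
Element totals:
  C: 5
  H: 10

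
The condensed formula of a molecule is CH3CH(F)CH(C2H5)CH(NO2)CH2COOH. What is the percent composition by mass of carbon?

Atom tally by fragment:
  CH3 → C:1 H:3
  CH(F) → C:1 H:1 F:1
  CH(C2H5) → C:3 H:6
  CH(NO2) → C:1 H:1 N:1 O:2
  CH2COOH → C:2 H:3 O:2
Element totals:
  C: 8
  H: 14
  F: 1
  N: 1
  O: 4
Molecular formula: C8H14FNO4.
Molar mass = 207.201 g/mol.
Mass from C: 8 × 12.011 = 96.088 g/mol.
%C = 96.088 / 207.201 × 100 = 46.37%.

46.37%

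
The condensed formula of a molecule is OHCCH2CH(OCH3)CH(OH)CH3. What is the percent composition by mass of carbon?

Atom tally by fragment:
  OHCCH2 → C:2 H:3 O:1
  CH(OCH3) → C:2 H:4 O:1
  CH(OH) → C:1 H:2 O:1
  CH3 → C:1 H:3
Element totals:
  C: 6
  H: 12
  O: 3
Molecular formula: C6H12O3.
Molar mass = 132.159 g/mol.
Mass from C: 6 × 12.011 = 72.066 g/mol.
%C = 72.066 / 132.159 × 100 = 54.53%.

54.53%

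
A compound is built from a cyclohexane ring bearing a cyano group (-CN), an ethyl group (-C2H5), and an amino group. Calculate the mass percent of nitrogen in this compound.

18.40%

Atom tally by fragment:
  cyclohexane ring core → C:6 H:12
  (− 3 ring H displaced by substituents)
  + CN → C:1 N:1
  + C2H5 → C:2 H:5
  + NH2 → N:1 H:2
Element totals:
  C: 9
  H: 16
  N: 2
Molecular formula: C9H16N2.
Molar mass = 152.241 g/mol.
Mass from N: 2 × 14.007 = 28.014 g/mol.
%N = 28.014 / 152.241 × 100 = 18.40%.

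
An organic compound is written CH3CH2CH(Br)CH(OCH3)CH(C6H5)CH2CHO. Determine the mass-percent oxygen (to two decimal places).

10.69%

Atom tally by fragment:
  CH3 → C:1 H:3
  CH2 → C:1 H:2
  CH(Br) → C:1 H:1 Br:1
  CH(OCH3) → C:2 H:4 O:1
  CH(C6H5) → C:7 H:6
  CH2CHO → C:2 H:3 O:1
Element totals:
  C: 14
  H: 19
  Br: 1
  O: 2
Molecular formula: C14H19BrO2.
Molar mass = 299.208 g/mol.
Mass from O: 2 × 15.999 = 31.998 g/mol.
%O = 31.998 / 299.208 × 100 = 10.69%.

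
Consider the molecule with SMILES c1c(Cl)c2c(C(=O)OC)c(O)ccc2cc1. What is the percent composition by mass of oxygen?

20.28%

Atom tally by fragment:
  naphthalene ring system core → C:10 H:8
  (− 3 ring H displaced by substituents)
  + Cl → Cl:1
  + COOCH3 → C:2 H:3 O:2
  + OH → O:1 H:1
Element totals:
  C: 12
  H: 9
  Cl: 1
  O: 3
Molecular formula: C12H9ClO3.
Molar mass = 236.651 g/mol.
Mass from O: 3 × 15.999 = 47.997 g/mol.
%O = 47.997 / 236.651 × 100 = 20.28%.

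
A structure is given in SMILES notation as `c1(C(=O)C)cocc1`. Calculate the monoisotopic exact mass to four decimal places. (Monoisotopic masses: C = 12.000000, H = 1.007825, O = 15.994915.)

Atom tally by fragment:
  furan ring core → C:4 H:4 O:1
  (− 1 ring H displaced by substituents)
  + COCH3 → C:2 H:3 O:1
Element totals:
  C: 6
  H: 6
  O: 2
Molecular formula: C6H6O2.
  M = 6(12.0) + 6(1.007825) + 2(15.994915)
    = 72.000000 + 6.046950 + 31.989830 = 110.036780

110.0368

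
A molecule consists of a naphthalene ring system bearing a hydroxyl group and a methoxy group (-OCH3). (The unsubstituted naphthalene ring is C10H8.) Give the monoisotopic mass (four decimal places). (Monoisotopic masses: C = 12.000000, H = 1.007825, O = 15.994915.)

174.0681

Atom tally by fragment:
  naphthalene ring system core → C:10 H:8
  (− 2 ring H displaced by substituents)
  + OH → O:1 H:1
  + OCH3 → C:1 H:3 O:1
Element totals:
  C: 11
  H: 10
  O: 2
Molecular formula: C11H10O2.
  M = 11(12.0) + 10(1.007825) + 2(15.994915)
    = 132.000000 + 10.078250 + 31.989830 = 174.068080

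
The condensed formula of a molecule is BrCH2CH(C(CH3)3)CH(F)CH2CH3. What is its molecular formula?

C9H18BrF

Atom tally by fragment:
  BrCH2 → C:1 H:2 Br:1
  CH(C(CH3)3) → C:5 H:10
  CH(F) → C:1 H:1 F:1
  CH2 → C:1 H:2
  CH3 → C:1 H:3
Element totals:
  C: 9
  H: 18
  Br: 1
  F: 1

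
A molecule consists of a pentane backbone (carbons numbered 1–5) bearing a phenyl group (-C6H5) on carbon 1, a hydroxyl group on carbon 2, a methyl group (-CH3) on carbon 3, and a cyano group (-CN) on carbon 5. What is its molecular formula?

C13H17NO

Atom tally by fragment:
  C6H5CH2 → C:7 H:7
  CH(OH) → C:1 H:2 O:1
  CH(CH3) → C:2 H:4
  CH2 → C:1 H:2
  CH2CN → C:2 H:2 N:1
Element totals:
  C: 13
  H: 17
  N: 1
  O: 1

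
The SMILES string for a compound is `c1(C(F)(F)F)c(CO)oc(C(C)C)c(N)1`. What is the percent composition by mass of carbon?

Atom tally by fragment:
  furan ring core → C:4 H:4 O:1
  (− 4 ring H displaced by substituents)
  + CF3 → C:1 F:3
  + CH2OH → C:1 H:3 O:1
  + CH(CH3)2 → C:3 H:7
  + NH2 → N:1 H:2
Element totals:
  C: 9
  H: 12
  F: 3
  N: 1
  O: 2
Molecular formula: C9H12F3NO2.
Molar mass = 223.194 g/mol.
Mass from C: 9 × 12.011 = 108.099 g/mol.
%C = 108.099 / 223.194 × 100 = 48.43%.

48.43%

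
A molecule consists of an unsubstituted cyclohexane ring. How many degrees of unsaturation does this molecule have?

Atom tally by fragment:
  cyclohexane ring core → C:6 H:12
Element totals:
  C: 6
  H: 12
Molecular formula: C6H12.
DoU = (2C + 2 + N − H − X) / 2 = (2·6 + 2 + 0 − 12 − 0) / 2 = 1.

1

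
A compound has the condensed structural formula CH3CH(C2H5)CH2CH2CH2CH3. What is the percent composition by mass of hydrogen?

15.88%

Atom tally by fragment:
  CH3 → C:1 H:3
  CH(C2H5) → C:3 H:6
  CH2 → C:1 H:2
  CH2 → C:1 H:2
  CH2 → C:1 H:2
  CH3 → C:1 H:3
Element totals:
  C: 8
  H: 18
Molecular formula: C8H18.
Molar mass = 114.232 g/mol.
Mass from H: 18 × 1.008 = 18.144 g/mol.
%H = 18.144 / 114.232 × 100 = 15.88%.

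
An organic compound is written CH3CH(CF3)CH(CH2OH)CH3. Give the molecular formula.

Element totals:
  C: 6
  H: 11
  F: 3
  O: 1

C6H11F3O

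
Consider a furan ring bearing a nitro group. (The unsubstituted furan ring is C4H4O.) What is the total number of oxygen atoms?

Atom tally by fragment:
  furan ring core → C:4 H:4 O:1
  (− 1 ring H displaced by substituents)
  + NO2 → N:1 O:2
Element totals:
  C: 4
  H: 3
  N: 1
  O: 3

3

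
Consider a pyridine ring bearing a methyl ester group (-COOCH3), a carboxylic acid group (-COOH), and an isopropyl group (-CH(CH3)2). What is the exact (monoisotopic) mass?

223.0845

Atom tally by fragment:
  pyridine ring core → C:5 H:5 N:1
  (− 3 ring H displaced by substituents)
  + COOCH3 → C:2 H:3 O:2
  + COOH → C:1 H:1 O:2
  + CH(CH3)2 → C:3 H:7
Element totals:
  C: 11
  H: 13
  N: 1
  O: 4
Molecular formula: C11H13NO4.
  M = 11(12.0) + 13(1.007825) + 14.003074 + 4(15.994915)
    = 132.000000 + 13.101725 + 14.003074 + 63.979660 = 223.084459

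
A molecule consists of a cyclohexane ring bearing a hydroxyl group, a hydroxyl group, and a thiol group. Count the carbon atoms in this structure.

Atom tally by fragment:
  cyclohexane ring core → C:6 H:12
  (− 3 ring H displaced by substituents)
  + OH → O:1 H:1
  + OH → O:1 H:1
  + SH → S:1 H:1
Element totals:
  C: 6
  H: 12
  O: 2
  S: 1

6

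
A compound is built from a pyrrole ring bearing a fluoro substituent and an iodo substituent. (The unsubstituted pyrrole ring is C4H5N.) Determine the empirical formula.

C4H3FIN

Atom tally by fragment:
  pyrrole ring core → C:4 H:5 N:1
  (− 2 ring H displaced by substituents)
  + F → F:1
  + I → I:1
Element totals:
  C: 4
  H: 3
  F: 1
  I: 1
  N: 1
Molecular formula: C4H3FIN.
gcd of subscripts (4, 1, 3, 1, 1) = 1, so the empirical formula equals the molecular formula.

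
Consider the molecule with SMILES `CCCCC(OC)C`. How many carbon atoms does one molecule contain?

7

Atom tally by fragment:
  CH3 → C:1 H:3
  CH2 → C:1 H:2
  CH2 → C:1 H:2
  CH2 → C:1 H:2
  CH(OCH3) → C:2 H:4 O:1
  CH3 → C:1 H:3
Element totals:
  C: 7
  H: 16
  O: 1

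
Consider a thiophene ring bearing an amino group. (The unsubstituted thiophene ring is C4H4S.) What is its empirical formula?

C4H5NS

Atom tally by fragment:
  thiophene ring core → C:4 H:4 S:1
  (− 1 ring H displaced by substituents)
  + NH2 → N:1 H:2
Element totals:
  C: 4
  H: 5
  N: 1
  S: 1
Molecular formula: C4H5NS.
gcd of subscripts (4, 5, 1, 1) = 1, so the empirical formula equals the molecular formula.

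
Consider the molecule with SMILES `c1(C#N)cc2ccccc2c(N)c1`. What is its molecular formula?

Atom tally by fragment:
  naphthalene ring system core → C:10 H:8
  (− 2 ring H displaced by substituents)
  + CN → C:1 N:1
  + NH2 → N:1 H:2
Element totals:
  C: 11
  H: 8
  N: 2

C11H8N2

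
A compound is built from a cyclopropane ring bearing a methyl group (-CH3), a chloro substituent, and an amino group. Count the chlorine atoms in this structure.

1

Atom tally by fragment:
  cyclopropane ring core → C:3 H:6
  (− 3 ring H displaced by substituents)
  + CH3 → C:1 H:3
  + Cl → Cl:1
  + NH2 → N:1 H:2
Element totals:
  C: 4
  H: 8
  Cl: 1
  N: 1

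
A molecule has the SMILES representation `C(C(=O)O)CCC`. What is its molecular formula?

C5H10O2

Atom tally by fragment:
  HOOCCH2 → C:2 H:3 O:2
  CH2 → C:1 H:2
  CH2 → C:1 H:2
  CH3 → C:1 H:3
Element totals:
  C: 5
  H: 10
  O: 2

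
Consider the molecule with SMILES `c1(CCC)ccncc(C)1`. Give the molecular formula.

Atom tally by fragment:
  pyridine ring core → C:5 H:5 N:1
  (− 2 ring H displaced by substituents)
  + CH2CH2CH3 → C:3 H:7
  + CH3 → C:1 H:3
Element totals:
  C: 9
  H: 13
  N: 1

C9H13N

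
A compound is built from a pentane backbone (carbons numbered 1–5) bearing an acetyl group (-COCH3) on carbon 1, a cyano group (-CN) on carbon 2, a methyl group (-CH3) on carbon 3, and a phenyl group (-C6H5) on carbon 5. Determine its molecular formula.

C15H19NO

Atom tally by fragment:
  CH3COCH2 → C:3 H:5 O:1
  CH(CN) → C:2 H:1 N:1
  CH(CH3) → C:2 H:4
  CH2 → C:1 H:2
  CH2C6H5 → C:7 H:7
Element totals:
  C: 15
  H: 19
  N: 1
  O: 1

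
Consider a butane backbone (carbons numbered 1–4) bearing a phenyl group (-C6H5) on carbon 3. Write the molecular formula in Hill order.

Atom tally by fragment:
  CH3 → C:1 H:3
  CH2 → C:1 H:2
  CH(C6H5) → C:7 H:6
  CH3 → C:1 H:3
Element totals:
  C: 10
  H: 14

C10H14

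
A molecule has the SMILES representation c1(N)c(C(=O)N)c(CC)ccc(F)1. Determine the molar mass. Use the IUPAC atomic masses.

Atom tally by fragment:
  benzene ring core → C:6 H:6
  (− 4 ring H displaced by substituents)
  + NH2 → N:1 H:2
  + CONH2 → C:1 H:2 O:1 N:1
  + C2H5 → C:2 H:5
  + F → F:1
Element totals:
  C: 9
  H: 11
  F: 1
  N: 2
  O: 1
Molecular formula: C9H11FN2O.
  M = 9(12.011) + 11(1.008) + 18.998 + 2(14.007) + 15.999
    = 108.099 + 11.088 + 18.998 + 28.014 + 15.999 = 182.198

182.20 g/mol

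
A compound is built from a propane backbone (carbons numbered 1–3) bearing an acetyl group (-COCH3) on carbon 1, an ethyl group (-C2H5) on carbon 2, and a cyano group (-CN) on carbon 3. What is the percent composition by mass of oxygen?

Atom tally by fragment:
  CH3COCH2 → C:3 H:5 O:1
  CH(C2H5) → C:3 H:6
  CH2CN → C:2 H:2 N:1
Element totals:
  C: 8
  H: 13
  N: 1
  O: 1
Molecular formula: C8H13NO.
Molar mass = 139.198 g/mol.
Mass from O: 1 × 15.999 = 15.999 g/mol.
%O = 15.999 / 139.198 × 100 = 11.49%.

11.49%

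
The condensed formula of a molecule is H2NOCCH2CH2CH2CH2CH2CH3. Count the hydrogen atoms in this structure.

Atom tally by fragment:
  H2NOCCH2 → C:2 H:4 O:1 N:1
  CH2 → C:1 H:2
  CH2 → C:1 H:2
  CH2 → C:1 H:2
  CH2 → C:1 H:2
  CH3 → C:1 H:3
Element totals:
  C: 7
  H: 15
  N: 1
  O: 1

15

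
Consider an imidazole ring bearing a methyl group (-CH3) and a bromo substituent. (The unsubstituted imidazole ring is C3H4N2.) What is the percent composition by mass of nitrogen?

17.40%

Atom tally by fragment:
  imidazole ring core → C:3 H:4 N:2
  (− 2 ring H displaced by substituents)
  + CH3 → C:1 H:3
  + Br → Br:1
Element totals:
  C: 4
  H: 5
  Br: 1
  N: 2
Molecular formula: C4H5BrN2.
Molar mass = 161.002 g/mol.
Mass from N: 2 × 14.007 = 28.014 g/mol.
%N = 28.014 / 161.002 × 100 = 17.40%.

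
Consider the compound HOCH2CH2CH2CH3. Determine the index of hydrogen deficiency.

Atom tally by fragment:
  HOCH2 → C:1 H:3 O:1
  CH2 → C:1 H:2
  CH2 → C:1 H:2
  CH3 → C:1 H:3
Element totals:
  C: 4
  H: 10
  O: 1
Molecular formula: C4H10O.
DoU = (2C + 2 + N − H − X) / 2 = (2·4 + 2 + 0 − 10 − 0) / 2 = 0.

0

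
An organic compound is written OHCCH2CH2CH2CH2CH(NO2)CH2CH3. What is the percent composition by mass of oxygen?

27.71%

Element totals:
  C: 8
  H: 15
  N: 1
  O: 3
Molecular formula: C8H15NO3.
Molar mass = 173.212 g/mol.
Mass from O: 3 × 15.999 = 47.997 g/mol.
%O = 47.997 / 173.212 × 100 = 27.71%.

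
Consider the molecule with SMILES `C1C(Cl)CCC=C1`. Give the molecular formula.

C6H9Cl

Atom tally by fragment:
  cyclohexene ring core → C:6 H:10
  (− 1 ring H displaced by substituents)
  + Cl → Cl:1
Element totals:
  C: 6
  H: 9
  Cl: 1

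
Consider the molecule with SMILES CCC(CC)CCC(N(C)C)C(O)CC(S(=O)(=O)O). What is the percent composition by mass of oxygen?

21.66%

Atom tally by fragment:
  CH3 → C:1 H:3
  CH2 → C:1 H:2
  CH(C2H5) → C:3 H:6
  CH2 → C:1 H:2
  CH2 → C:1 H:2
  CH(N(CH3)2) → C:3 H:7 N:1
  CH(OH) → C:1 H:2 O:1
  CH2 → C:1 H:2
  CH2SO3H → C:1 H:3 S:1 O:3
Element totals:
  C: 13
  H: 29
  N: 1
  O: 4
  S: 1
Molecular formula: C13H29NO4S.
Molar mass = 295.438 g/mol.
Mass from O: 4 × 15.999 = 63.996 g/mol.
%O = 63.996 / 295.438 × 100 = 21.66%.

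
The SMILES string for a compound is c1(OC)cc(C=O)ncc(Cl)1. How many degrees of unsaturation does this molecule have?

Atom tally by fragment:
  pyridine ring core → C:5 H:5 N:1
  (− 3 ring H displaced by substituents)
  + OCH3 → C:1 H:3 O:1
  + CHO → C:1 H:1 O:1
  + Cl → Cl:1
Element totals:
  C: 7
  H: 6
  Cl: 1
  N: 1
  O: 2
Molecular formula: C7H6ClNO2.
DoU = (2C + 2 + N − H − X) / 2 = (2·7 + 2 + 1 − 6 − 1) / 2 = 5.

5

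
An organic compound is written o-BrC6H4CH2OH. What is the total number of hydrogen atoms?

7

Atom tally by fragment:
  benzene ring core → C:6 H:6
  (− 2 ring H displaced by substituents)
  + Br → Br:1
  + CH2OH → C:1 H:3 O:1
Element totals:
  C: 7
  H: 7
  Br: 1
  O: 1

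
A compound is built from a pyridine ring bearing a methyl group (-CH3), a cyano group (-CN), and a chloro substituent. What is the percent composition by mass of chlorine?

23.23%

Atom tally by fragment:
  pyridine ring core → C:5 H:5 N:1
  (− 3 ring H displaced by substituents)
  + CH3 → C:1 H:3
  + CN → C:1 N:1
  + Cl → Cl:1
Element totals:
  C: 7
  H: 5
  Cl: 1
  N: 2
Molecular formula: C7H5ClN2.
Molar mass = 152.581 g/mol.
Mass from Cl: 1 × 35.45 = 35.450 g/mol.
%Cl = 35.450 / 152.581 × 100 = 23.23%.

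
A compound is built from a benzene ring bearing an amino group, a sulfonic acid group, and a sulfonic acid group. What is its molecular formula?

Atom tally by fragment:
  benzene ring core → C:6 H:6
  (− 3 ring H displaced by substituents)
  + NH2 → N:1 H:2
  + SO3H → S:1 O:3 H:1
  + SO3H → S:1 O:3 H:1
Element totals:
  C: 6
  H: 7
  N: 1
  O: 6
  S: 2

C6H7NO6S2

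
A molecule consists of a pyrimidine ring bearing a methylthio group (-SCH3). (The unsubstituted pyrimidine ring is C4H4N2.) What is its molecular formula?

Atom tally by fragment:
  pyrimidine ring core → C:4 H:4 N:2
  (− 1 ring H displaced by substituents)
  + SCH3 → C:1 H:3 S:1
Element totals:
  C: 5
  H: 6
  N: 2
  S: 1

C5H6N2S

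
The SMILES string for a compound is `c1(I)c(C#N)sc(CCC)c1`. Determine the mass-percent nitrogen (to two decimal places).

Atom tally by fragment:
  thiophene ring core → C:4 H:4 S:1
  (− 3 ring H displaced by substituents)
  + I → I:1
  + CN → C:1 N:1
  + CH2CH2CH3 → C:3 H:7
Element totals:
  C: 8
  H: 8
  I: 1
  N: 1
  S: 1
Molecular formula: C8H8INS.
Molar mass = 277.123 g/mol.
Mass from N: 1 × 14.007 = 14.007 g/mol.
%N = 14.007 / 277.123 × 100 = 5.05%.

5.05%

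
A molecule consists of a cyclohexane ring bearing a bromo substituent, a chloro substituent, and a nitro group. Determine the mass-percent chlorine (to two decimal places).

14.62%

Atom tally by fragment:
  cyclohexane ring core → C:6 H:12
  (− 3 ring H displaced by substituents)
  + Br → Br:1
  + Cl → Cl:1
  + NO2 → N:1 O:2
Element totals:
  C: 6
  H: 9
  Br: 1
  Cl: 1
  N: 1
  O: 2
Molecular formula: C6H9BrClNO2.
Molar mass = 242.497 g/mol.
Mass from Cl: 1 × 35.45 = 35.450 g/mol.
%Cl = 35.450 / 242.497 × 100 = 14.62%.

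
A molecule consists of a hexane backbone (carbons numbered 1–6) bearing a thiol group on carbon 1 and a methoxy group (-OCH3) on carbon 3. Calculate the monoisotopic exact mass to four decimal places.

Atom tally by fragment:
  HSCH2 → C:1 H:3 S:1
  CH2 → C:1 H:2
  CH(OCH3) → C:2 H:4 O:1
  CH2 → C:1 H:2
  CH2 → C:1 H:2
  CH3 → C:1 H:3
Element totals:
  C: 7
  H: 16
  O: 1
  S: 1
Molecular formula: C7H16OS.
  M = 7(12.0) + 16(1.007825) + 15.994915 + 31.972071
    = 84.000000 + 16.125200 + 15.994915 + 31.972071 = 148.092186

148.0922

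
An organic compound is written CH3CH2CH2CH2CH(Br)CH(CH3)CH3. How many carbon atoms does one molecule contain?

8

Atom tally by fragment:
  CH3 → C:1 H:3
  CH2 → C:1 H:2
  CH2 → C:1 H:2
  CH2 → C:1 H:2
  CH(Br) → C:1 H:1 Br:1
  CH(CH3) → C:2 H:4
  CH3 → C:1 H:3
Element totals:
  C: 8
  H: 17
  Br: 1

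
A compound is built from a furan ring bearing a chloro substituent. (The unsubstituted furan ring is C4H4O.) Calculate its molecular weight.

102.52 g/mol

Atom tally by fragment:
  furan ring core → C:4 H:4 O:1
  (− 1 ring H displaced by substituents)
  + Cl → Cl:1
Element totals:
  C: 4
  H: 3
  Cl: 1
  O: 1
Molecular formula: C4H3ClO.
  M = 4(12.011) + 3(1.008) + 35.45 + 15.999
    = 48.044 + 3.024 + 35.450 + 15.999 = 102.517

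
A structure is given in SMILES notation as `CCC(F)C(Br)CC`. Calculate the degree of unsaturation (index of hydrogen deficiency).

Atom tally by fragment:
  CH3 → C:1 H:3
  CH2 → C:1 H:2
  CH(F) → C:1 H:1 F:1
  CH(Br) → C:1 H:1 Br:1
  CH2 → C:1 H:2
  CH3 → C:1 H:3
Element totals:
  C: 6
  H: 12
  Br: 1
  F: 1
Molecular formula: C6H12BrF.
DoU = (2C + 2 + N − H − X) / 2 = (2·6 + 2 + 0 − 12 − 2) / 2 = 0.

0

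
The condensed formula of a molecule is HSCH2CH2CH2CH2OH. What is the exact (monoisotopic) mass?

106.0452

Atom tally by fragment:
  HSCH2 → C:1 H:3 S:1
  CH2 → C:1 H:2
  CH2CH2OH → C:2 H:5 O:1
Element totals:
  C: 4
  H: 10
  O: 1
  S: 1
Molecular formula: C4H10OS.
  M = 4(12.0) + 10(1.007825) + 15.994915 + 31.972071
    = 48.000000 + 10.078250 + 15.994915 + 31.972071 = 106.045236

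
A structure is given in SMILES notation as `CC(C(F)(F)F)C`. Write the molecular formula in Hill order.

C4H7F3

Atom tally by fragment:
  CH3 → C:1 H:3
  CH(CF3) → C:2 H:1 F:3
  CH3 → C:1 H:3
Element totals:
  C: 4
  H: 7
  F: 3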